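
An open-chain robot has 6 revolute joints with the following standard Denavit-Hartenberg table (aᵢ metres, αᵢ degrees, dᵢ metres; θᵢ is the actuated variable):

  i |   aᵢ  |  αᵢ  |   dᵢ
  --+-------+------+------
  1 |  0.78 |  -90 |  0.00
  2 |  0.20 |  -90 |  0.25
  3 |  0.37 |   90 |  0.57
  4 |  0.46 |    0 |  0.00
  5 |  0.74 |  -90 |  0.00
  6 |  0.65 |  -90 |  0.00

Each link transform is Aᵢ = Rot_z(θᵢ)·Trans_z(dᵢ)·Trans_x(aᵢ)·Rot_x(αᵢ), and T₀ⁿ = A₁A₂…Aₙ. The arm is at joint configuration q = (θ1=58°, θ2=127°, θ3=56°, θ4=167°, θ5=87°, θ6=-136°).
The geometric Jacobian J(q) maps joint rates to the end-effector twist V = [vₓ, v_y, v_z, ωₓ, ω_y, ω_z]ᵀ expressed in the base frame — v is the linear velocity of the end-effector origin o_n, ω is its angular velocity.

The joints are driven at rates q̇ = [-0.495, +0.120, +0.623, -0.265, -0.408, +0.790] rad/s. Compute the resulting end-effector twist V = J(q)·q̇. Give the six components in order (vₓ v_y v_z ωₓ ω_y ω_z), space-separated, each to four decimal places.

-0.0299 0.2424 -0.3528 0.6223 -0.6759 -0.1447

o_n = [-0.4506, 0.4670, -0.1425]
J₁: ẑ×o_n = [-0.4670, -0.4506, 0.0000], ω = ẑ
J2: z=[-0.8480, 0.5299, 0.0000] o=[0.4133, 0.6615, 0.0000] → [-0.0755, -0.1209, 0.6228, -0.8480, 0.5299, 0.0000]
J3: z=[-0.4232, -0.6773, 0.6018] o=[0.1375, 0.6919, -0.1597] → [0.1237, -0.3467, -0.3031, -0.4232, -0.6773, 0.6018]
J4: z=[-0.7386, -0.1268, -0.6621] o=[0.0905, 0.0377, 0.0181] → [0.3046, 0.2396, -0.3857, -0.7386, -0.1268, -0.6621]
J5: z=[-0.7386, -0.1268, -0.6621] o=[-0.1885, 0.2924, 0.2805] → [0.1692, -0.1389, -0.1621, -0.7386, -0.1268, -0.6621]
J6: z=[0.6211, -0.5100, -0.5952] o=[0.0055, 0.9220, -0.0565] → [-0.2270, 0.3249, -0.5152, 0.6211, -0.5100, -0.5952]
V = J·q̇ = [-0.0299, 0.2424, -0.3528, 0.6223, -0.6759, -0.1447]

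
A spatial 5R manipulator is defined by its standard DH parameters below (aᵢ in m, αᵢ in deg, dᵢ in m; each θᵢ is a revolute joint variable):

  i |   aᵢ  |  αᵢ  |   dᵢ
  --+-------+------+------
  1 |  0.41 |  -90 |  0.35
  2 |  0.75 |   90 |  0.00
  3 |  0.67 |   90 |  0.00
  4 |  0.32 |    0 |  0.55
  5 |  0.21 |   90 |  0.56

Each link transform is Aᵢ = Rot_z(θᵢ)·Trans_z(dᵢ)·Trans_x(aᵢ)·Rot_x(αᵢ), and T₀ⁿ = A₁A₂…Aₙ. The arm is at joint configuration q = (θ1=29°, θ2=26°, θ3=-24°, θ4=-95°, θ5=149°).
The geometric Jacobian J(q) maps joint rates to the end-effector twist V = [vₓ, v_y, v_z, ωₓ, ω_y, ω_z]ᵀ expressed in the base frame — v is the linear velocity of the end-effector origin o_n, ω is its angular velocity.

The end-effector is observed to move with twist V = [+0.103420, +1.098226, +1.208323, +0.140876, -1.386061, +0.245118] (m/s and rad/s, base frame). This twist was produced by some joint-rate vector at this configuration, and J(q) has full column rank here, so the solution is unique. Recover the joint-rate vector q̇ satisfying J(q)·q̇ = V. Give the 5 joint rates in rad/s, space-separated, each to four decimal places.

o_n = [1.7285, -0.5573, -0.2213]
J₁: ẑ×o_n = [0.5573, 1.7285, -0.0000], ω = ẑ
J2: z=[-0.4848, 0.8746, 0.0000] o=[0.3586, 0.1988, 0.3500] → [-0.4996, -0.2770, -0.8316, -0.4848, 0.8746, 0.0000]
J3: z=[0.3834, 0.2125, 0.8988] o=[0.9482, 0.5256, 0.0212] → [0.9217, 0.7943, -0.5810, 0.3834, 0.2125, 0.8988]
J4: z=[0.1232, -0.9762, 0.1783] o=[1.5614, 0.5539, -0.2471] → [0.1729, 0.0266, 0.0262, 0.1232, -0.9762, 0.1783]
J5: z=[0.1232, -0.9762, 0.1783] o=[1.4814, -0.0519, -0.4244] → [-0.1082, 0.0190, 0.1790, 0.1232, -0.9762, 0.1783]
q̇ = J⁺·V = [0.8720, -0.7900, -0.8040, 0.0780, 0.4590]

0.8720 -0.7900 -0.8040 0.0780 0.4590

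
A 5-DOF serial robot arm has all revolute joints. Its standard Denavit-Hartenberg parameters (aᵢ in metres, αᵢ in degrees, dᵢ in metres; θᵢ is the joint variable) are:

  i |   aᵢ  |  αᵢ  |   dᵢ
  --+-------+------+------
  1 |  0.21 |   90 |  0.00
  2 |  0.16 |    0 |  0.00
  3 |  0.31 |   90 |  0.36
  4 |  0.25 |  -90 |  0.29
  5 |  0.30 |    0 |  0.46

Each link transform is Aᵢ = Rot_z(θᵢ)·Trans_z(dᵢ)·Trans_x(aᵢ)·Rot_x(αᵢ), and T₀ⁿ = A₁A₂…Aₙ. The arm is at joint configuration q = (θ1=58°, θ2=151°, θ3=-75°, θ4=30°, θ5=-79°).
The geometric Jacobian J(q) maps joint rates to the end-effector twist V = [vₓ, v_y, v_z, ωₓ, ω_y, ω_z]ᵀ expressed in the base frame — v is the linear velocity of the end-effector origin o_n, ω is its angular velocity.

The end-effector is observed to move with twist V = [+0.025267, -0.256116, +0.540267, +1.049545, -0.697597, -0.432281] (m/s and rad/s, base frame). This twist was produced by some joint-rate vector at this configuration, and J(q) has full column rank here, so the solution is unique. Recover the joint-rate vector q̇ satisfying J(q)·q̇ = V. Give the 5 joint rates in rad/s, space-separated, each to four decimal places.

-0.0670 0.2230 0.4080 0.0540 0.7260

o_n = [1.1554, 0.1281, 0.2720]
J₁: ẑ×o_n = [-0.1281, 1.1554, 0.0000], ω = ẑ
J2: z=[0.8480, -0.5299, 0.0000] o=[0.1113, 0.1781, 0.0000] → [-0.1441, -0.2306, 0.5109, 0.8480, -0.5299, 0.0000]
J3: z=[0.8480, -0.5299, 0.0000] o=[0.0371, 0.0594, 0.0776] → [-0.1030, -0.1649, 0.6509, 0.8480, -0.5299, 0.0000]
J4: z=[0.5142, 0.8229, -0.2419] o=[0.3822, -0.0678, 0.3784] → [-0.0402, -0.1324, -0.5356, 0.5142, 0.8229, -0.2419]
J5: z=[0.6703, -0.5615, -0.4851] o=[0.6650, 0.1491, 0.5183] → [0.1281, -0.0728, 0.2613, 0.6703, -0.5615, -0.4851]
q̇ = J⁺·V = [-0.0670, 0.2230, 0.4080, 0.0540, 0.7260]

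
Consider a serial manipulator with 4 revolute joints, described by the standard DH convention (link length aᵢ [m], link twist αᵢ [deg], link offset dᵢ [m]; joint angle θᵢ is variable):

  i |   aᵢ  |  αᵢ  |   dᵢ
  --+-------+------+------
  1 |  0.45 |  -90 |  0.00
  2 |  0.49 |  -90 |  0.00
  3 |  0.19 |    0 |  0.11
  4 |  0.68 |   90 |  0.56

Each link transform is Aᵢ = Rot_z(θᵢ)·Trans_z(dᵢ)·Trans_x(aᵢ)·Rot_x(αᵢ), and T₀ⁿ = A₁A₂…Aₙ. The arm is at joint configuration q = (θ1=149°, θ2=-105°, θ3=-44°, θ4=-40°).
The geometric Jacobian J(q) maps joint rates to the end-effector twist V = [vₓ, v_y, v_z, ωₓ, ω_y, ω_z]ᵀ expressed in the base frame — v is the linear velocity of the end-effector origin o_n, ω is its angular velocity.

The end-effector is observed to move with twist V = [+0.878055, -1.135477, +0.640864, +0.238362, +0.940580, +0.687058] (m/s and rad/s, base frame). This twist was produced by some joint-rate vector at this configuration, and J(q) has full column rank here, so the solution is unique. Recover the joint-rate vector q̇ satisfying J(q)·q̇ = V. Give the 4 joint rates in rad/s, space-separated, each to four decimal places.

o_n = [-1.2019, -0.2207, 0.8474]
J₁: ẑ×o_n = [0.2207, -1.2019, 0.0000], ω = ẑ
J2: z=[-0.5150, -0.8572, 0.0000] o=[-0.3857, 0.2318, 0.0000] → [-0.7264, 0.4364, -0.4666, -0.5150, -0.8572, 0.0000]
J3: z=[-0.8280, 0.4975, 0.2588] o=[-0.2770, 0.1664, 0.4733] → [0.2863, 0.0703, 0.7807, -0.8280, 0.4975, 0.2588]
J4: z=[-0.8280, 0.4975, 0.2588] o=[-0.4057, 0.0898, 0.6338] → [0.1866, -0.0292, 0.6532, -0.8280, 0.4975, 0.2588]
q̇ = J⁺·V = [0.6120, -0.9290, 0.1410, 0.1490]

0.6120 -0.9290 0.1410 0.1490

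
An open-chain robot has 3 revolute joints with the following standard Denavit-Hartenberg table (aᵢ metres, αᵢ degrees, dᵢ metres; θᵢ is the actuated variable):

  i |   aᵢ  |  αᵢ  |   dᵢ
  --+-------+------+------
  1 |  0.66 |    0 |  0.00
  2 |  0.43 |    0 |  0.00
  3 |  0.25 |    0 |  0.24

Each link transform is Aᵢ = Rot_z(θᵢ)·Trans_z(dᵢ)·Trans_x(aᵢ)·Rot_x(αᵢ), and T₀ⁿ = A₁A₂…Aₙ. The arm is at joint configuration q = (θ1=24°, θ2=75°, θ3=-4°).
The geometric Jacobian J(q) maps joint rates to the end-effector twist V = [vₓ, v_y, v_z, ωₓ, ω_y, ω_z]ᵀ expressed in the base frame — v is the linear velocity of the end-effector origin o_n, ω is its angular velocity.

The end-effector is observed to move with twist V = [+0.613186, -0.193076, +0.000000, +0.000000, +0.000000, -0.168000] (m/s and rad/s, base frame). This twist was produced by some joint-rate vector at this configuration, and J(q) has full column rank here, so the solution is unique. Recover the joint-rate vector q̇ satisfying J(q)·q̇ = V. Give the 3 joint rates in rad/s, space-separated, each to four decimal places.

o_n = [0.5139, 0.9422, 0.2400]
J₁: ẑ×o_n = [-0.9422, 0.5139, 0.0000], ω = ẑ
J2: z=[0.0000, 0.0000, 1.0000] o=[0.6029, 0.2684, 0.0000] → [-0.6738, -0.0891, 0.0000, 0.0000, 0.0000, 1.0000]
J3: z=[0.0000, 0.0000, 1.0000] o=[0.5357, 0.6932, 0.0000] → [-0.2490, -0.0218, 0.0000, 0.0000, 0.0000, 1.0000]
q̇ = J⁺·V = [-0.4450, -0.6190, 0.8960]

-0.4450 -0.6190 0.8960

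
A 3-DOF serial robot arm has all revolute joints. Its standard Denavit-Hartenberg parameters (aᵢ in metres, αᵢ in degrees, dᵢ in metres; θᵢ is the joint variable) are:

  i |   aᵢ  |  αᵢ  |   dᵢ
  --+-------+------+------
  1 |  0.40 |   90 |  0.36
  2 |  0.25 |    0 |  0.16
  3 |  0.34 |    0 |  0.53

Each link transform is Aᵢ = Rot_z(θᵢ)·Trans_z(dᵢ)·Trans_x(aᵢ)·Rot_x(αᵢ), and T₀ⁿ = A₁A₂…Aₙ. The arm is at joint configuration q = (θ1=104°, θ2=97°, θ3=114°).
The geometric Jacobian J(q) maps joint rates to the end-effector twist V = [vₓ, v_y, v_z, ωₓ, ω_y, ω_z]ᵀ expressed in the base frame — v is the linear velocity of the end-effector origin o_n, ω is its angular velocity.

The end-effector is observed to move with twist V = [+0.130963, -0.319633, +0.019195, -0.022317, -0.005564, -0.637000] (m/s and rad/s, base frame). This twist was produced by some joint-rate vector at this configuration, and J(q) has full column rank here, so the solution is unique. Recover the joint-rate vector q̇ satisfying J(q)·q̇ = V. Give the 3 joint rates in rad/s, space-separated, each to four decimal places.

o_n = [0.6506, 0.2427, 0.4330]
J₁: ẑ×o_n = [-0.2427, 0.6506, 0.0000], ω = ẑ
J2: z=[0.9703, 0.2419, 0.0000] o=[-0.0968, 0.3881, 0.3600] → [0.0177, -0.0709, -0.3219, 0.9703, 0.2419, 0.0000]
J3: z=[0.9703, 0.2419, 0.0000] o=[0.0658, 0.3973, 0.6081] → [-0.0424, 0.1699, -0.2914, 0.9703, 0.2419, 0.0000]
q̇ = J⁺·V = [-0.6370, -0.4100, 0.3870]

-0.6370 -0.4100 0.3870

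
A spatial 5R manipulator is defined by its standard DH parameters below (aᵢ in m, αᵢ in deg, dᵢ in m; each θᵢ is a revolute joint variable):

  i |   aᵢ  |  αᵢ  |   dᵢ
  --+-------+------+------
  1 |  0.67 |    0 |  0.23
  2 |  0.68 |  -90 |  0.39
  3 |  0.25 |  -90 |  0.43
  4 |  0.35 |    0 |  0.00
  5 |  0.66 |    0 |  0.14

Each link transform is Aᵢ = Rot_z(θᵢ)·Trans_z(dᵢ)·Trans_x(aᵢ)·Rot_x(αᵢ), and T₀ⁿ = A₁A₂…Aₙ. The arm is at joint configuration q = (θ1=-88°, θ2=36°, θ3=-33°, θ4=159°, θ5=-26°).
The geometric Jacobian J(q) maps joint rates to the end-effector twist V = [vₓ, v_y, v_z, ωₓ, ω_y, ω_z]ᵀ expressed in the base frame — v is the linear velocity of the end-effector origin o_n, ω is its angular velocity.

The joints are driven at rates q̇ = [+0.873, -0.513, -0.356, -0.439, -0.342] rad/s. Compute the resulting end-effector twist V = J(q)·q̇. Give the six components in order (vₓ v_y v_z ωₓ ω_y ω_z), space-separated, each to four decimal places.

o_n = [0.0766, -1.0270, 0.2156]
J₁: ẑ×o_n = [1.0270, 0.0766, -0.0000], ω = ẑ
J2: z=[0.0000, 0.0000, 1.0000] o=[0.0234, -0.6696, 0.2300] → [0.3574, 0.0532, -0.0000, 0.0000, 0.0000, 1.0000]
J3: z=[0.7880, 0.6157, 0.0000] o=[0.4420, -1.2054, 0.6200] → [-0.2490, 0.3186, 0.3656, 0.7880, 0.6157, 0.0000]
J4: z=[0.3353, -0.4292, -0.8387] o=[0.9100, -1.1059, 0.7562] → [0.2982, 0.8802, -0.3312, 0.3353, -0.4292, -0.8387]
J5: z=[0.3353, -0.4292, -0.8387] o=[0.6424, -0.9672, 0.5782] → [0.1055, 0.5961, -0.2629, 0.3353, -0.4292, -0.8387]
V = J·q̇ = [0.6349, -0.6642, 0.1051, -0.5424, 0.1160, 1.0150]

0.6349 -0.6642 0.1051 -0.5424 0.1160 1.0150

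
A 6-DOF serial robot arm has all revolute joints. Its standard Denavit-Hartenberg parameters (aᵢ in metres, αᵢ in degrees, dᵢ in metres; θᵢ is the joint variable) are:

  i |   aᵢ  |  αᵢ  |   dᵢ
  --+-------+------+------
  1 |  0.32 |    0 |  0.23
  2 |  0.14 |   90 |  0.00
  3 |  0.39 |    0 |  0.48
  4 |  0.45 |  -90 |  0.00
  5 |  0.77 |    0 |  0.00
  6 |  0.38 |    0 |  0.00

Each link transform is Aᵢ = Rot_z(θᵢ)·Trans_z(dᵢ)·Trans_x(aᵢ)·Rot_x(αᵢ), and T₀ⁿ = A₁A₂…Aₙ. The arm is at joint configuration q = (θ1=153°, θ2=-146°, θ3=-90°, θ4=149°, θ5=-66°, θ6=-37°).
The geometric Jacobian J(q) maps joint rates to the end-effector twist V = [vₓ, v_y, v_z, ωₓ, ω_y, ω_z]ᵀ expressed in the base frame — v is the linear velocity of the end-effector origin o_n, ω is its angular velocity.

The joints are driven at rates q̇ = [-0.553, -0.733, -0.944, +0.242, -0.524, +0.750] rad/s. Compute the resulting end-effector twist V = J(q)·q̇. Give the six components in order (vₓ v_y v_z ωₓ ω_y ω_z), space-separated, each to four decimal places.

o_n = [0.3896, -1.3372, 0.4209]
J₁: ẑ×o_n = [1.3372, 0.3896, -0.0000], ω = ẑ
J2: z=[0.0000, 0.0000, 1.0000] o=[-0.2851, 0.1453, 0.2300] → [1.4825, 0.6747, -0.0000, 0.0000, 0.0000, 1.0000]
J3: z=[0.1219, -0.9925, 0.0000] o=[-0.1462, 0.1623, 0.2300] → [-0.1895, -0.0233, 0.3490, 0.1219, -0.9925, 0.0000]
J4: z=[0.1219, -0.9925, 0.0000] o=[-0.0877, -0.3141, -0.1600] → [-0.5766, -0.0708, 0.3490, 0.1219, -0.9925, 0.0000]
J5: z=[-0.8508, -0.1045, 0.5150] o=[0.1424, -0.2858, 0.2257] → [0.5211, 0.2934, 0.9203, -0.8508, -0.1045, 0.5150]
J6: z=[-0.8508, -0.1045, 0.5150] o=[0.3882, -0.9644, 0.4942] → [0.1997, -0.0616, 0.3174, -0.8508, -0.1045, 0.5150]
V = J·q̇ = [-1.9101, -0.9052, -0.4893, -0.2778, 0.6732, -1.1696]

-1.9101 -0.9052 -0.4893 -0.2778 0.6732 -1.1696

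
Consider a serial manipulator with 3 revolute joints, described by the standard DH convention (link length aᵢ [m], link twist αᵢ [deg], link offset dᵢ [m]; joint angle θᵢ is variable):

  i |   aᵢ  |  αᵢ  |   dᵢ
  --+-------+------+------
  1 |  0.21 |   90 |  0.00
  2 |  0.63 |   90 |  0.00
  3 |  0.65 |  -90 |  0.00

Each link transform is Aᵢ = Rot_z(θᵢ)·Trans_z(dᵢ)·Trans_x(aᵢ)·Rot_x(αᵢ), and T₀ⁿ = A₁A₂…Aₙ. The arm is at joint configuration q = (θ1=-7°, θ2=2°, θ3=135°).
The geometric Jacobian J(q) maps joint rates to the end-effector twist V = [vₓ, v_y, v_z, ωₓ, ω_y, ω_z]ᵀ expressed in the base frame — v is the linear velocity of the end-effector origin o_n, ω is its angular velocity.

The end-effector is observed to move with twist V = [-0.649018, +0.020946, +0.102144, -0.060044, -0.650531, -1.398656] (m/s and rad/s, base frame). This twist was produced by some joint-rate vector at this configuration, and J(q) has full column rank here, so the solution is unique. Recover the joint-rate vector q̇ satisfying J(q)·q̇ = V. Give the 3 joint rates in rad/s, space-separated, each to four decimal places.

o_n = [0.3214, -0.5025, 0.0059]
J₁: ẑ×o_n = [0.5025, 0.3214, -0.0000], ω = ẑ
J2: z=[-0.1219, -0.9925, 0.0000] o=[0.2084, -0.0256, 0.0000] → [-0.0059, 0.0007, 0.1703, -0.1219, -0.9925, 0.0000]
J3: z=[0.0346, -0.0043, -0.9994] o=[0.8334, -0.1023, 0.0220] → [-0.3999, 0.5122, -0.0160, 0.0346, -0.0043, -0.9994]
q̇ = J⁺·V = [-0.8350, 0.6530, 0.5640]

-0.8350 0.6530 0.5640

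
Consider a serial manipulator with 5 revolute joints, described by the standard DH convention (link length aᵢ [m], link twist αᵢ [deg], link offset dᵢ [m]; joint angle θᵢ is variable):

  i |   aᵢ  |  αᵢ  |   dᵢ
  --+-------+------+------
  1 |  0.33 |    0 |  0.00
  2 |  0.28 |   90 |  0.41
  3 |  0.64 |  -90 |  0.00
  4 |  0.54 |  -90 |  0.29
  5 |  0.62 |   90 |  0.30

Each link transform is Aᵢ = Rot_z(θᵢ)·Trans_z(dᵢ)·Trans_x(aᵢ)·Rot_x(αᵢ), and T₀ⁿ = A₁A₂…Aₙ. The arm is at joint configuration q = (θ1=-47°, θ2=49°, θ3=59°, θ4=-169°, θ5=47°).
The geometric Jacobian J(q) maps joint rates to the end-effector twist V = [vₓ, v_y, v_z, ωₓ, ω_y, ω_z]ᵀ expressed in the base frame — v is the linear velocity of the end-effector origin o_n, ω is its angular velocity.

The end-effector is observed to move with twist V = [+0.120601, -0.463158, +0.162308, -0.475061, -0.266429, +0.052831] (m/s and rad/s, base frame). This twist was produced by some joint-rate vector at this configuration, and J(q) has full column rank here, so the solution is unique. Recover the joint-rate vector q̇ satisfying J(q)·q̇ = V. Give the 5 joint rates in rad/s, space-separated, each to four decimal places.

0.3450 -0.5020 0.6070 0.5230 -0.3640

o_n = [0.5340, -0.7091, 0.1133]
J₁: ẑ×o_n = [0.7091, 0.5340, -0.0000], ω = ẑ
J2: z=[0.0000, 0.0000, 1.0000] o=[0.2251, -0.2413, 0.0000] → [0.4677, 0.3089, -0.0000, 0.0000, 0.0000, 1.0000]
J3: z=[0.0349, -0.9994, 0.0000] o=[0.5049, -0.2316, 0.4100] → [0.2965, 0.0104, 0.0124, 0.0349, -0.9994, 0.0000]
J4: z=[-0.8566, -0.0299, 0.5150] o=[0.8343, -0.2201, 0.9586] → [0.2771, -0.8788, 0.4099, -0.8566, -0.0299, 0.5150]
J5: z=[0.1325, -0.9776, 0.1636] o=[0.3166, -0.3412, 0.6536] → [0.5883, 0.1071, 0.1638, 0.1325, -0.9776, 0.1636]
q̇ = J⁺·V = [0.3450, -0.5020, 0.6070, 0.5230, -0.3640]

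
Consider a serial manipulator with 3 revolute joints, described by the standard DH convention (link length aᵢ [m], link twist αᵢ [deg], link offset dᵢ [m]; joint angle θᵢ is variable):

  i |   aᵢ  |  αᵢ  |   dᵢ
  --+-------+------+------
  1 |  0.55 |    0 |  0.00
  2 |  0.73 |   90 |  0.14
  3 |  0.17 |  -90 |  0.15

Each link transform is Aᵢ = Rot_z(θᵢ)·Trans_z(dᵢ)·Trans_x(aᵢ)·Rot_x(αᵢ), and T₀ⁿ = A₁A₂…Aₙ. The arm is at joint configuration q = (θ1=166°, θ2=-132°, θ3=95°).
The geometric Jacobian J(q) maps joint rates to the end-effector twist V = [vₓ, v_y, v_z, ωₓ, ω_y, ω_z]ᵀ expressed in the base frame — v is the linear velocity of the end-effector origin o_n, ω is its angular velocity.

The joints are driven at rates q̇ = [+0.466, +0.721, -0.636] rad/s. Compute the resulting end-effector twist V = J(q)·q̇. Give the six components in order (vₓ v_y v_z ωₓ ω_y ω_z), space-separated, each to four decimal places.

o_n = [0.1431, 0.4086, 0.3094]
J₁: ẑ×o_n = [-0.4086, 0.1431, 0.0000], ω = ẑ
J2: z=[0.0000, 0.0000, 1.0000] o=[-0.5337, 0.1331, 0.0000] → [-0.2756, 0.6768, 0.0000, 0.0000, 0.0000, 1.0000]
J3: z=[0.5592, -0.8290, 0.0000] o=[0.0715, 0.5413, 0.1400] → [-0.1404, -0.0947, -0.0148, 0.5592, -0.8290, 0.0000]
V = J·q̇ = [-0.2998, 0.6149, 0.0094, -0.3556, 0.5273, 1.1870]

-0.2998 0.6149 0.0094 -0.3556 0.5273 1.1870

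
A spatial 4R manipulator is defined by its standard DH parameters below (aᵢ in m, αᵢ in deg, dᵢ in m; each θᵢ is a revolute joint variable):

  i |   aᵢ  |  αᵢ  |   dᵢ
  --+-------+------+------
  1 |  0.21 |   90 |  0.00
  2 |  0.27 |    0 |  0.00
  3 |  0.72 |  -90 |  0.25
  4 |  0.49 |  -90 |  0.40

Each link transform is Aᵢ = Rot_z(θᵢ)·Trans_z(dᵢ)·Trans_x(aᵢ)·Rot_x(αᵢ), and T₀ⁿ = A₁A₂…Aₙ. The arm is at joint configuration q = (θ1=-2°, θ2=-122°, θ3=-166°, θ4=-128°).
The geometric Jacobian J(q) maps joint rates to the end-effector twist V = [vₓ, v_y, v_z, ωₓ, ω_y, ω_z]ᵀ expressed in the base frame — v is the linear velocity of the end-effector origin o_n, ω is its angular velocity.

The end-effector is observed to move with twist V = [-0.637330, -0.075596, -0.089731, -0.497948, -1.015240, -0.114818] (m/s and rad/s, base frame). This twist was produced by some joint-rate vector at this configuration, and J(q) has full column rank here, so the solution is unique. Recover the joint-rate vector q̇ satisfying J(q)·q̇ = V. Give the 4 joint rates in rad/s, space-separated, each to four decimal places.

-0.2650 0.0630 0.9690 0.4860

o_n = [-0.2063, -0.6293, 0.2925]
J₁: ẑ×o_n = [0.6293, -0.2063, 0.0000], ω = ẑ
J2: z=[-0.0349, -0.9994, 0.0000] o=[0.2099, -0.0073, 0.0000] → [-0.2923, 0.0102, -0.3942, -0.0349, -0.9994, 0.0000]
J3: z=[-0.0349, -0.9994, 0.0000] o=[0.0669, -0.0023, -0.2290] → [-0.5211, 0.0182, -0.2512, -0.0349, -0.9994, 0.0000]
J4: z=[-0.9505, 0.0332, 0.3090] o=[0.2805, -0.2599, 0.4558] → [0.1087, -0.3057, 0.3672, -0.9505, 0.0332, 0.3090]
q̇ = J⁺·V = [-0.2650, 0.0630, 0.9690, 0.4860]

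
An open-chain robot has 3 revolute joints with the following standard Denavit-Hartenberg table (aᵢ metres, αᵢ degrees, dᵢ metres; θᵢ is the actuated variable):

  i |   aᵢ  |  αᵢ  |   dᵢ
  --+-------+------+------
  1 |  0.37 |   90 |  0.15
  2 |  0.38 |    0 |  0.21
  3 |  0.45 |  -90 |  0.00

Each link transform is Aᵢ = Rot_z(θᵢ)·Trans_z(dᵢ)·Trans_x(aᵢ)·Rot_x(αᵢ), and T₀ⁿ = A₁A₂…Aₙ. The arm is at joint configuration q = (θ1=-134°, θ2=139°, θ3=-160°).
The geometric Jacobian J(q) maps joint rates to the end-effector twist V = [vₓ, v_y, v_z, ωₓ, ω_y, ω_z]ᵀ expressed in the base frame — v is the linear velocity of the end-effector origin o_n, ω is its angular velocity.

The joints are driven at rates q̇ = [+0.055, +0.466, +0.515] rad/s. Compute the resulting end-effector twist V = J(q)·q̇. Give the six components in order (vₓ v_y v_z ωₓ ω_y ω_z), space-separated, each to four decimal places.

-0.0173 -0.0578 0.2785 -0.7057 0.6815 0.0550

o_n = [-0.5007, -0.2162, 0.2380]
J₁: ẑ×o_n = [0.2162, -0.5007, 0.0000], ω = ẑ
J2: z=[-0.7193, 0.6947, 0.0000] o=[-0.2570, -0.2662, 0.1500] → [0.0612, 0.0633, 0.1333, -0.7193, 0.6947, 0.0000]
J3: z=[-0.7193, 0.6947, 0.0000] o=[-0.2089, 0.0860, 0.3993] → [-0.1120, -0.1160, 0.4201, -0.7193, 0.6947, 0.0000]
V = J·q̇ = [-0.0173, -0.0578, 0.2785, -0.7057, 0.6815, 0.0550]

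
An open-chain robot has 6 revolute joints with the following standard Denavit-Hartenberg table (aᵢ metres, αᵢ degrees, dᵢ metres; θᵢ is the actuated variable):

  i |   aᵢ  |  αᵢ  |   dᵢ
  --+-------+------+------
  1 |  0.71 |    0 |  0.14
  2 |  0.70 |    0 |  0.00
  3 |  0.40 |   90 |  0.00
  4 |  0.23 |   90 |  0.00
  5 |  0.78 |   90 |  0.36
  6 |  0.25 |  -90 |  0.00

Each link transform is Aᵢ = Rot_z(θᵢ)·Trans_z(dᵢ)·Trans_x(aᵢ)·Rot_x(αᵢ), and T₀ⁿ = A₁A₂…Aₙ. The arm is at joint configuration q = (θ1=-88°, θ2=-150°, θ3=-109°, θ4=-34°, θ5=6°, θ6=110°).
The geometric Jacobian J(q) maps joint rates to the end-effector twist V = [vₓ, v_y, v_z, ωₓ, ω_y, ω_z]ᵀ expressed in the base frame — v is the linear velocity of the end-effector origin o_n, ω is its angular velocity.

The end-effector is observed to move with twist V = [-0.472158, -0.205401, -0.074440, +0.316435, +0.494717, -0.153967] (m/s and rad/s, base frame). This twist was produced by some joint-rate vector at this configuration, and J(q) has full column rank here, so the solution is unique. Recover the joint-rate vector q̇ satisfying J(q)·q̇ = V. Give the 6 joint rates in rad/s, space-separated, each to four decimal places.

o_n = [0.4795, 0.0002, -0.8681]
J₁: ẑ×o_n = [-0.0002, 0.4795, 0.0000], ω = ẑ
J2: z=[0.0000, 0.0000, 1.0000] o=[0.0248, -0.7096, 0.1400] → [-0.7097, 0.4547, 0.0000, 0.0000, 0.0000, 1.0000]
J3: z=[0.0000, 0.0000, 1.0000] o=[-0.3462, -0.1159, 0.1400] → [-0.1161, 0.8257, 0.0000, 0.0000, 0.0000, 1.0000]
J4: z=[0.2250, -0.9744, 0.0000] o=[0.0436, -0.0260, 0.1400] → [0.9822, 0.2268, 0.4306, 0.2250, -0.9744, 0.0000]
J5: z=[-0.5449, -0.1258, -0.8290] o=[0.2294, 0.0169, 0.0114] → [0.0967, -0.6865, 0.0406, -0.5449, -0.1258, -0.8290]
J6: z=[-0.1393, 0.9885, -0.0585] o=[0.6782, 0.0369, -0.7208] → [-0.1477, -0.0089, 0.2015, -0.1393, 0.9885, -0.0585]
q̇ = J⁺·V = [-0.2850, 0.3790, -0.8310, -0.2030, -0.7180, 0.2090]

-0.2850 0.3790 -0.8310 -0.2030 -0.7180 0.2090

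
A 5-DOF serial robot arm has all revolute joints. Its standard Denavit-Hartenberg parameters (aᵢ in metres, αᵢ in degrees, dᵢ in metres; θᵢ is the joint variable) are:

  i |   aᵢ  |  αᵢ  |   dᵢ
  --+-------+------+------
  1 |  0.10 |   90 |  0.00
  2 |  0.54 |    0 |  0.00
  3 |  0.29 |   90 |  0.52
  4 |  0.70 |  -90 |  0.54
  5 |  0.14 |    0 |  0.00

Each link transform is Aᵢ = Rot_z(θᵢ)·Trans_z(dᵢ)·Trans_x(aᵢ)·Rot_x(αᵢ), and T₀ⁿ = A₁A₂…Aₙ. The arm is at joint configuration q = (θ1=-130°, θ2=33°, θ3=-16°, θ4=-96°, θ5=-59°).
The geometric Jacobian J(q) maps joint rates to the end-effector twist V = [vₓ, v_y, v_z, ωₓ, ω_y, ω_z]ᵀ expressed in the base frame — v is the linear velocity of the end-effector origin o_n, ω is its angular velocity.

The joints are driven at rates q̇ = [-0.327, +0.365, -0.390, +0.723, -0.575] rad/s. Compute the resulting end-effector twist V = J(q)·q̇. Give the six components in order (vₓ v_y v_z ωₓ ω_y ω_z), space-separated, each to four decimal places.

-0.5723 -0.1848 0.2803 0.1888 0.2796 -1.1856

o_n = [-0.4182, -0.8840, -0.2759]
J₁: ẑ×o_n = [0.8840, -0.4182, 0.0000], ω = ẑ
J2: z=[-0.7660, 0.6428, 0.0000] o=[-0.0643, -0.0766, 0.0000] → [-0.1773, -0.2113, 0.8460, -0.7660, 0.6428, 0.0000]
J3: z=[-0.7660, 0.6428, 0.0000] o=[-0.3554, -0.4235, 0.2941] → [-0.3664, -0.4366, 0.3931, -0.7660, 0.6428, 0.0000]
J4: z=[-0.1879, -0.2240, -0.9563] o=[-0.9320, -0.3017, 0.3789] → [-0.4102, -0.6144, 0.2245, -0.1879, -0.2240, -0.9563]
J5: z=[-0.5313, -0.7957, 0.2908] o=[-0.4552, -0.8166, -0.1589] → [0.1127, -0.0514, 0.0653, -0.5313, -0.7957, 0.2908]
V = J·q̇ = [-0.5723, -0.1848, 0.2803, 0.1888, 0.2796, -1.1856]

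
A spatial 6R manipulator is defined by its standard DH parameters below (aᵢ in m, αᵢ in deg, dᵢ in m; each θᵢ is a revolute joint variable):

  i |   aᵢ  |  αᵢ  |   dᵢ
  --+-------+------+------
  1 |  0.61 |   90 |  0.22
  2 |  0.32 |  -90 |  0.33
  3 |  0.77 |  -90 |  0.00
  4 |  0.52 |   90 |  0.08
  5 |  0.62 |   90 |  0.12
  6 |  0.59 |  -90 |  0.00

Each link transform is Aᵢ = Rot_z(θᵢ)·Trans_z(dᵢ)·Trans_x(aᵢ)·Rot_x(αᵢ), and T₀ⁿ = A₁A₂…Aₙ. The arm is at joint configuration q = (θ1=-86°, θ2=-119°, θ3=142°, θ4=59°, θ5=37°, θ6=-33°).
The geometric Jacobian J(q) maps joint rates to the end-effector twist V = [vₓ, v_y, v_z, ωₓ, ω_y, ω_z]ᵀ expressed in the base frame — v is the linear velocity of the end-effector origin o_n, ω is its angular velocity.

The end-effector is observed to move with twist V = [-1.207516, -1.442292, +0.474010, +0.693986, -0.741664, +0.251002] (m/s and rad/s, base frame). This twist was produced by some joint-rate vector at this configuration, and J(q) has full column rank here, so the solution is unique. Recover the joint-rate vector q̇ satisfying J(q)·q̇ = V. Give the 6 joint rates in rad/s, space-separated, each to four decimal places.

0.5200 -0.8330 0.7590 0.1710 0.0290 -0.0890

o_n = [-0.1039, -0.0441, 1.8932]
J₁: ẑ×o_n = [0.0441, -0.1039, 0.0000], ω = ẑ
J2: z=[-0.9976, -0.0698, 0.0000] o=[0.0426, -0.6085, 0.2200] → [-0.1167, 1.6691, -0.5733, -0.9976, -0.0698, 0.0000]
J3: z=[0.0610, -0.8725, -0.4848] o=[-0.2975, -0.4768, -0.0599] → [-1.4943, -0.2130, 0.1953, 0.0610, -0.8725, -0.4848]
J4: z=[-0.7653, -0.3527, 0.5385] o=[0.1960, -0.7372, 0.4708] → [-0.8749, 0.9270, -0.6362, -0.7653, -0.3527, 0.5385]
J5: z=[0.5807, -0.7392, 0.3411] o=[0.2792, -0.4670, 0.9146] → [-0.8677, -0.6989, -0.0375, 0.5807, -0.7392, 0.3411]
J6: z=[0.7783, 0.6270, 0.0337] o=[0.2008, -0.4033, 1.5379] → [0.2106, -0.2868, 0.4706, 0.7783, 0.6270, 0.0337]
q̇ = J⁺·V = [0.5200, -0.8330, 0.7590, 0.1710, 0.0290, -0.0890]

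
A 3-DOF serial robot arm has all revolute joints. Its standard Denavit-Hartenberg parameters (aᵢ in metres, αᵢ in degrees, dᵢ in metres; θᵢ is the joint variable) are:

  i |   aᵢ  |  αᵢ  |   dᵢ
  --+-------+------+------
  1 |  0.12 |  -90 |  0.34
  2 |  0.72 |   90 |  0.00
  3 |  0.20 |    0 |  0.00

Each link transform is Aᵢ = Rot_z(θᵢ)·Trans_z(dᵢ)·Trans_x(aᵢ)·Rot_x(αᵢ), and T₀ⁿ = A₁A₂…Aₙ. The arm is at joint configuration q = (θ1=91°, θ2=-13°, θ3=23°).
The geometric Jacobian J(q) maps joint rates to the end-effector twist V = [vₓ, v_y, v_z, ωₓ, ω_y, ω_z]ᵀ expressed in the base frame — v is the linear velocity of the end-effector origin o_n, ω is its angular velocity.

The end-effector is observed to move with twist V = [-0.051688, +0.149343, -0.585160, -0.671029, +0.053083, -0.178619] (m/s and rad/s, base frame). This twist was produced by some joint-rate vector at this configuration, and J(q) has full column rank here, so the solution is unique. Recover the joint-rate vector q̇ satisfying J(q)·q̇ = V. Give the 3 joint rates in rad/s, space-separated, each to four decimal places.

0.1020 0.6700 -0.2880

o_n = [-0.0956, 0.9994, 0.5434]
J₁: ẑ×o_n = [-0.9994, -0.0956, 0.0000], ω = ẑ
J2: z=[-0.9998, -0.0175, 0.0000] o=[-0.0021, 0.1200, 0.3400] → [-0.0035, 0.2033, -0.8809, -0.9998, -0.0175, 0.0000]
J3: z=[0.0039, -0.2249, 0.9744] o=[-0.0143, 0.8214, 0.5020] → [-0.1827, -0.0793, -0.0176, 0.0039, -0.2249, 0.9744]
q̇ = J⁺·V = [0.1020, 0.6700, -0.2880]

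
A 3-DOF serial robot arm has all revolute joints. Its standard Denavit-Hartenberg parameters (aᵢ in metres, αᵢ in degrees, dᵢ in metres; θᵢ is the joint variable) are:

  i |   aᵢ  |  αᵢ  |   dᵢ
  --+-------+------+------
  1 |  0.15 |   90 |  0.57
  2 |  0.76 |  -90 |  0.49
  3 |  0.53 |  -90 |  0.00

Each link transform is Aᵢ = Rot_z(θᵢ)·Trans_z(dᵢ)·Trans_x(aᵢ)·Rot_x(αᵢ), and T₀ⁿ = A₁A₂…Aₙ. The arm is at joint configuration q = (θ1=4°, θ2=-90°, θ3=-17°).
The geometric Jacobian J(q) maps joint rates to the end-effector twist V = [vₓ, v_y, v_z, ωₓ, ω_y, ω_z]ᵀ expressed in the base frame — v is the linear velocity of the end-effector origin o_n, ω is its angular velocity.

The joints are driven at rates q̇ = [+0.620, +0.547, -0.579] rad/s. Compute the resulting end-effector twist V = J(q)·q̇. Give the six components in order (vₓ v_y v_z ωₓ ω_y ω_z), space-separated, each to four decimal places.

1.1042 -0.1237 0.0897 -0.5394 -0.5861 0.6200

o_n = [0.1946, -0.6329, -0.6968]
J₁: ẑ×o_n = [0.6329, 0.1946, -0.0000], ω = ẑ
J2: z=[0.0698, -0.9976, 0.0000] o=[0.1496, 0.0105, 0.5700] → [1.2638, 0.0884, 0.0000, 0.0698, -0.9976, 0.0000]
J3: z=[0.9976, 0.0698, 0.0000] o=[0.1838, -0.4783, -0.1900] → [-0.0354, 0.5056, -0.1550, 0.9976, 0.0698, 0.0000]
V = J·q̇ = [1.1042, -0.1237, 0.0897, -0.5394, -0.5861, 0.6200]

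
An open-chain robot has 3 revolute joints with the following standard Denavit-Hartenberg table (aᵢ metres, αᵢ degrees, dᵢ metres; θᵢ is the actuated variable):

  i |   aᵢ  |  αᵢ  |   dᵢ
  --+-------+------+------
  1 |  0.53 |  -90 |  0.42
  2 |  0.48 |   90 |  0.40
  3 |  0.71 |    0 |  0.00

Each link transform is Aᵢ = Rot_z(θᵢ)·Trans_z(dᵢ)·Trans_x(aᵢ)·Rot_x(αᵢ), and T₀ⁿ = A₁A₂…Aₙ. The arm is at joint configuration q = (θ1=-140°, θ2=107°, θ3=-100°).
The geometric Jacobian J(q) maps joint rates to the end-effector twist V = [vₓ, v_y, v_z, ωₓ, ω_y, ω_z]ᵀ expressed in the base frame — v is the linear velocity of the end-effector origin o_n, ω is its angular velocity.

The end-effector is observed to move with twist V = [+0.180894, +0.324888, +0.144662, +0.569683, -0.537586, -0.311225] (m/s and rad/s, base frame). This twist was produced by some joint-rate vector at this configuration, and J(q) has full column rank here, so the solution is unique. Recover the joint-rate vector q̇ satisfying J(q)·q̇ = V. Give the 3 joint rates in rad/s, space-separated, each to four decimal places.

-0.3390 0.7780 -0.0950

o_n = [-0.5184, -0.0444, 0.0789]
J₁: ẑ×o_n = [0.0444, -0.5184, 0.0000], ω = ẑ
J2: z=[0.6428, -0.7660, 0.0000] o=[-0.4060, -0.3407, 0.4200] → [0.2613, 0.2193, 0.1043, 0.6428, -0.7660, 0.0000]
J3: z=[-0.7326, -0.6147, -0.2924] o=[-0.0414, -0.5569, -0.0390] → [0.0774, 0.2259, -0.6687, -0.7326, -0.6147, -0.2924]
q̇ = J⁺·V = [-0.3390, 0.7780, -0.0950]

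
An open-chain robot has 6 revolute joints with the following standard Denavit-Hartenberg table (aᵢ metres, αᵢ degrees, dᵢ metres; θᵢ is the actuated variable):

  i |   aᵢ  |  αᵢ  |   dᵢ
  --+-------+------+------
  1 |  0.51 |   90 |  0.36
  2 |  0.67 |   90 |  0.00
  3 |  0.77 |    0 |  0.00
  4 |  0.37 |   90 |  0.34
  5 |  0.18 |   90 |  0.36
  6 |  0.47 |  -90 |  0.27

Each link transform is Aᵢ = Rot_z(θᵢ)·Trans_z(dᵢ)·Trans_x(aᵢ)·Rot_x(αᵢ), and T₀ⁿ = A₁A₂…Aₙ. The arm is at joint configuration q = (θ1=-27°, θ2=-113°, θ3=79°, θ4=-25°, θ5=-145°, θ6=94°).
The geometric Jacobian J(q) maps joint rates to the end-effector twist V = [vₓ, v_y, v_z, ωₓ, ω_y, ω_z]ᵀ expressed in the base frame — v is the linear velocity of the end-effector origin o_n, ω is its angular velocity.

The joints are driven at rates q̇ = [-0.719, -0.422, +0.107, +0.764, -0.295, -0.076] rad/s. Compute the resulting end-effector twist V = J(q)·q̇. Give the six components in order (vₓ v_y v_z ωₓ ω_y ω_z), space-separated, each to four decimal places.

-0.9585 0.1815 0.2007 -0.4923 0.4903 -0.2069

o_n = [-0.6305, -0.0661, -0.8741]
J₁: ẑ×o_n = [0.0661, -0.6305, 0.0000], ω = ẑ
J2: z=[-0.4540, -0.8910, 0.0000] o=[0.4544, -0.2315, 0.3600] → [1.0996, -0.5603, -1.0418, -0.4540, -0.8910, 0.0000]
J3: z=[-0.8202, 0.4179, 0.3907] o=[0.2212, -0.1127, -0.2567] → [-0.2762, -0.8391, 0.3177, -0.8202, 0.4179, 0.3907]
J4: z=[-0.8202, 0.4179, 0.3907] o=[-0.1731, -0.7601, -0.3920] → [-0.4726, -0.5741, -0.3781, -0.8202, 0.4179, 0.3907]
J5: z=[-0.0148, 0.6672, -0.7447] o=[-0.6636, -0.8461, -0.4593] → [0.3041, -0.0308, -0.0336, -0.0148, 0.6672, -0.7447]
J6: z=[-0.3438, 0.6960, 0.6304] o=[-0.4999, -0.5582, -0.6880] → [-0.4397, -0.1463, -0.0783, -0.3438, 0.6960, 0.6304]
V = J·q̇ = [-0.9585, 0.1815, 0.2007, -0.4923, 0.4903, -0.2069]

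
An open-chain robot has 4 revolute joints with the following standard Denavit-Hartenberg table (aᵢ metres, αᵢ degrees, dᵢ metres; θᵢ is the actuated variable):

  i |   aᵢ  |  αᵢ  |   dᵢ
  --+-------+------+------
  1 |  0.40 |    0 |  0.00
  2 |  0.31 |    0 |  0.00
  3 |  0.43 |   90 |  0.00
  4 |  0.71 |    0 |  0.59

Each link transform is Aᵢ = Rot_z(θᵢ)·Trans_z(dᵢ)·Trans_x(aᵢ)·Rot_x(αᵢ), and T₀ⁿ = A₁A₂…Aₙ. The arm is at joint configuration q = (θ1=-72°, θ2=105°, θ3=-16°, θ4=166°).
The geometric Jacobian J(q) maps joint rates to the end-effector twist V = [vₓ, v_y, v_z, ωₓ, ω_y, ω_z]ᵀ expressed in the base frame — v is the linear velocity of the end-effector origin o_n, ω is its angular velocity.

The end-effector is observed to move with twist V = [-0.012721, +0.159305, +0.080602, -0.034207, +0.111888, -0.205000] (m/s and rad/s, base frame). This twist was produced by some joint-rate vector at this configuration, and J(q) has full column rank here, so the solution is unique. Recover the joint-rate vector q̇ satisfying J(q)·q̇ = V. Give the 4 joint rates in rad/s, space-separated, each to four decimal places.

o_n = [0.3085, -0.8515, 0.1718]
J₁: ẑ×o_n = [0.8515, 0.3085, -0.0000], ω = ẑ
J2: z=[0.0000, 0.0000, 1.0000] o=[0.1236, -0.3804, 0.0000] → [0.4711, 0.1849, -0.0000, 0.0000, 0.0000, 1.0000]
J3: z=[0.0000, 0.0000, 1.0000] o=[0.3836, -0.2116, 0.0000] → [0.6399, -0.0751, 0.0000, 0.0000, 0.0000, 1.0000]
J4: z=[0.2924, -0.9563, 0.0000] o=[0.7948, -0.0859, 0.0000] → [-0.1643, -0.0502, -0.6889, 0.2924, -0.9563, 0.0000]
q̇ = J⁺·V = [0.4100, -0.0740, -0.5410, -0.1170]

0.4100 -0.0740 -0.5410 -0.1170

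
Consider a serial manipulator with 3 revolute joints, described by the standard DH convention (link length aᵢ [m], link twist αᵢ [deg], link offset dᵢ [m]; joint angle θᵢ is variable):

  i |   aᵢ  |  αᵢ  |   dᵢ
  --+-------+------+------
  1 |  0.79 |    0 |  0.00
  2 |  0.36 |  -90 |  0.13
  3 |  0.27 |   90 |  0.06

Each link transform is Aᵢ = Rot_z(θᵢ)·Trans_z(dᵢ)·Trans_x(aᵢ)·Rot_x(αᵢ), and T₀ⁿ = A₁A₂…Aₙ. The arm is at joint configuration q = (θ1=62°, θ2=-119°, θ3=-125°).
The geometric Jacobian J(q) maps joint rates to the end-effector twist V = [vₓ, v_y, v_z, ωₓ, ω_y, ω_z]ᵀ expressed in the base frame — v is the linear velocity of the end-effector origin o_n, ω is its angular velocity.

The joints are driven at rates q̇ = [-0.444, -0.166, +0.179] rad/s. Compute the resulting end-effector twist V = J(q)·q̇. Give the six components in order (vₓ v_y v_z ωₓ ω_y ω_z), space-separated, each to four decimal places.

o_n = [0.5329, 0.5582, 0.3512]
J₁: ẑ×o_n = [-0.5582, 0.5329, 0.0000], ω = ẑ
J2: z=[0.0000, 0.0000, 1.0000] o=[0.3709, 0.6975, 0.0000] → [0.1394, 0.1620, -0.0000, 0.0000, 0.0000, 1.0000]
J3: z=[0.8387, 0.5446, 0.0000] o=[0.5670, 0.3956, 0.1300] → [0.1205, -0.1855, 0.1549, 0.8387, 0.5446, 0.0000]
V = J·q̇ = [0.2463, -0.2967, 0.0277, 0.1501, 0.0975, -0.6100]

0.2463 -0.2967 0.0277 0.1501 0.0975 -0.6100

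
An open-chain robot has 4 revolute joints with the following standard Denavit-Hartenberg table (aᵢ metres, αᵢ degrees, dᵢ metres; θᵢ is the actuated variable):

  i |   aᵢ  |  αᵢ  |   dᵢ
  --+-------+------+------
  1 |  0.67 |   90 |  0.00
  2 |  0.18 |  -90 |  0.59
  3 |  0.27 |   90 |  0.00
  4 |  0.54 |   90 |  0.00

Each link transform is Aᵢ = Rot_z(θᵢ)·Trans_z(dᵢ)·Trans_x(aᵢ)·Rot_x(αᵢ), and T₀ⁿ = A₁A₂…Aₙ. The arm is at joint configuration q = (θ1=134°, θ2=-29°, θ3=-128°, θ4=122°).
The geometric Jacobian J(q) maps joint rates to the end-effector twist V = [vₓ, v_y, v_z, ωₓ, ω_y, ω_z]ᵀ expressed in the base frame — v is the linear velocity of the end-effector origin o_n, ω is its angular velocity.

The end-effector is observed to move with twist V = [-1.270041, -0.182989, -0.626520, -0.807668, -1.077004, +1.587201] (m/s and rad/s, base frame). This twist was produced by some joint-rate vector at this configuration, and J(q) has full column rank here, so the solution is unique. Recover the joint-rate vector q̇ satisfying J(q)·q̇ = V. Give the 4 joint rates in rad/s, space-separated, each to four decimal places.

o_n = [-0.3198, 1.1622, 0.3084]
J₁: ẑ×o_n = [-1.1622, -0.3198, 0.0000], ω = ẑ
J2: z=[0.7193, 0.6947, 0.0000] o=[-0.4654, 0.4820, 0.0000] → [0.2143, -0.2219, 0.3881, 0.7193, 0.6947, 0.0000]
J3: z=[-0.3368, 0.3487, 0.8746] o=[-0.1504, 1.0051, -0.0873] → [0.0006, -0.0149, 0.0062, -0.3368, 0.3487, 0.8746]
J4: z=[0.0359, -0.9235, 0.3820] o=[0.1037, 1.0483, -0.0067] → [-0.3345, -0.1731, -0.3870, 0.0359, -0.9235, 0.3820]
q̇ = J⁺·V = [0.7130, -0.8520, 0.6610, 0.7750]

0.7130 -0.8520 0.6610 0.7750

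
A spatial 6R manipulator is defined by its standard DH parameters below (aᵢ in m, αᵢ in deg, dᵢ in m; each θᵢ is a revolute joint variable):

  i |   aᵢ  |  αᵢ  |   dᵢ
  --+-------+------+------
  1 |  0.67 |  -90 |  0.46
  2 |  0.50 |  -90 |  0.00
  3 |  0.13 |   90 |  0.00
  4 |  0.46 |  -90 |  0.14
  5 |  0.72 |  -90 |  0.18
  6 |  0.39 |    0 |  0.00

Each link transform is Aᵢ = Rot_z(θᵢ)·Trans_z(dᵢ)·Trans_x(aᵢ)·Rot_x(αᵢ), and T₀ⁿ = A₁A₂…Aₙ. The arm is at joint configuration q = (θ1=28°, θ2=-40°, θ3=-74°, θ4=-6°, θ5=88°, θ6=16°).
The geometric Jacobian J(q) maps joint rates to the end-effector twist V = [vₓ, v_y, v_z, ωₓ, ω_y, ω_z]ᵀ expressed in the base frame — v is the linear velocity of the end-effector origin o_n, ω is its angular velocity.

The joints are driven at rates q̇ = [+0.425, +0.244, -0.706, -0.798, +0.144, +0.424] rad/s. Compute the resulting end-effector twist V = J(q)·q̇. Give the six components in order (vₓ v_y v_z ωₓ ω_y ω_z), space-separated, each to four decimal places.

-1.1162 1.0346 -0.0945 0.3324 -0.2430 1.2524

o_n = [1.5174, 1.1981, 1.4678]
J₁: ẑ×o_n = [-1.1981, 1.5174, 0.0000], ω = ẑ
J2: z=[-0.4695, 0.8829, 0.0000] o=[0.5916, 0.3145, 0.4600] → [0.8899, 0.4731, -1.2322, -0.4695, 0.8829, 0.0000]
J3: z=[0.5675, 0.3018, -0.7660] o=[0.9298, 0.4944, 0.7814] → [0.7462, -0.8397, 0.2221, 0.5675, 0.3018, -0.7660]
J4: z=[-0.7796, -0.1023, -0.6179] o=[0.8953, 0.6176, 0.8044] → [0.2908, 0.1328, -0.3889, -0.7796, -0.1023, -0.6179]
J5: z=[0.5368, 0.3992, -0.7433] o=[0.6377, 1.0224, 0.8358] → [0.3829, -0.9931, -0.2568, 0.5368, 0.3992, -0.7433]
J6: z=[0.3497, -0.9070, -0.2346] o=[1.2872, 1.1908, 1.1531] → [-0.2838, -0.1641, 0.2113, 0.3497, -0.9070, -0.2346]
V = J·q̇ = [-1.1162, 1.0346, -0.0945, 0.3324, -0.2430, 1.2524]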